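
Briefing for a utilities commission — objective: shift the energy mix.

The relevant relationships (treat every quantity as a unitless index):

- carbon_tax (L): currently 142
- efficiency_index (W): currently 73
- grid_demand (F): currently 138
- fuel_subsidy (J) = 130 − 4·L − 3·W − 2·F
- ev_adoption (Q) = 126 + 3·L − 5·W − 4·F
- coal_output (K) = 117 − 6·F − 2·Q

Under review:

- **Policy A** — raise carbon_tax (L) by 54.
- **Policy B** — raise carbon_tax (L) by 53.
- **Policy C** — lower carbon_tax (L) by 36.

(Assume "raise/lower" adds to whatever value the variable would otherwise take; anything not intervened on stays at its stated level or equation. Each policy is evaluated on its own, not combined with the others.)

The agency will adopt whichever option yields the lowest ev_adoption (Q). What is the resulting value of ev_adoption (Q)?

-473

Policy A (L + 54):
  L = 142 + 54 = 196
  W = 73
  F = 138
  Q = 126 + 3·196 − 5·73 − 4·138 = -203
Policy B (L + 53):
  L = 142 + 53 = 195
  W = 73
  F = 138
  Q = 126 + 3·195 − 5·73 − 4·138 = -206
Policy C (L − 36):
  L = 142 − 36 = 106
  W = 73
  F = 138
  Q = 126 + 3·106 − 5·73 − 4·138 = -473
Comparing — Policy A: Q=-203, Policy B: Q=-206, Policy C: Q=-473. Lowest is -473 (Policy C).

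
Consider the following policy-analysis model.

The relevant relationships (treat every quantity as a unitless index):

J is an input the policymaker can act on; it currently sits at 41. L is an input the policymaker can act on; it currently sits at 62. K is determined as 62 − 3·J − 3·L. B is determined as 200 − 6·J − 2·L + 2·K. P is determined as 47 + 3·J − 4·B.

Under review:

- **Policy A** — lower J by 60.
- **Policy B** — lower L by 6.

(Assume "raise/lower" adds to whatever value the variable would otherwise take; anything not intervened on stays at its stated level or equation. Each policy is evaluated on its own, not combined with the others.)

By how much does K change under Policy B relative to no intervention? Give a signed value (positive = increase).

Baseline:
  J = 41
  L = 62
  K = 62 − 3·41 − 3·62 = -247
Policy B (L − 6):
  J = 41
  L = 62 − 6 = 56
  K = 62 − 3·41 − 3·56 = -229
Change in K: -229 − (-247) = 18

18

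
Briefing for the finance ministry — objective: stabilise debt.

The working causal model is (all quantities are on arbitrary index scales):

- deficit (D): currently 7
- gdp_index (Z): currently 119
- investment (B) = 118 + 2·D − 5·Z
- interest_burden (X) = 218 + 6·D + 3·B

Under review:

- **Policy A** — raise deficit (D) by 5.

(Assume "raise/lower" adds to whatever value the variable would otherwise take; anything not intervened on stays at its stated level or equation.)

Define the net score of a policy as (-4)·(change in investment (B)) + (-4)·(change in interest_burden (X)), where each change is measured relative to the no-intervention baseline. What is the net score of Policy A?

-280

Baseline:
  D = 7
  Z = 119
  B = 118 + 2·7 − 5·119 = -463
  X = 218 + 6·7 + 3·(-463) = -1129
Policy A (D + 5):
  D = 7 + 5 = 12
  Z = 119
  B = 118 + 2·12 − 5·119 = -453
  X = 218 + 6·12 + 3·(-453) = -1069
ΔB = -453 − (-463) = 10; ΔX = -1069 − (-1129) = 60
Score = (-4)·10 + (-4)·60 = -280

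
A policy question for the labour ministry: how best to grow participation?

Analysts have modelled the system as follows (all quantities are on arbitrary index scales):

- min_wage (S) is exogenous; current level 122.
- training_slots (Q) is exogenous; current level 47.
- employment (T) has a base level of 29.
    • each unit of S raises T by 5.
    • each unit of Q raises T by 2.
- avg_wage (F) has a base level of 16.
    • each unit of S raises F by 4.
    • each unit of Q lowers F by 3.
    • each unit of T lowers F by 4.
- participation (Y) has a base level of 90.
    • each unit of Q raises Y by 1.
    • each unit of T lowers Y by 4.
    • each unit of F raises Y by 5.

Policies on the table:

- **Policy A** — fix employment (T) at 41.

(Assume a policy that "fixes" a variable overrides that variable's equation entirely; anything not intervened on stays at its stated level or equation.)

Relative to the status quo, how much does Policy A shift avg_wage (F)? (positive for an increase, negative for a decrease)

2768

Baseline:
  S = 122
  Q = 47
  T = 29 + 5·122 + 2·47 = 733
  F = 16 + 4·122 − 3·47 − 4·733 = -2569
Policy A (T := 41):
  S = 122
  Q = 47
  T = 41
  F = 16 + 4·122 − 3·47 − 4·41 = 199
Change in F: 199 − (-2569) = 2768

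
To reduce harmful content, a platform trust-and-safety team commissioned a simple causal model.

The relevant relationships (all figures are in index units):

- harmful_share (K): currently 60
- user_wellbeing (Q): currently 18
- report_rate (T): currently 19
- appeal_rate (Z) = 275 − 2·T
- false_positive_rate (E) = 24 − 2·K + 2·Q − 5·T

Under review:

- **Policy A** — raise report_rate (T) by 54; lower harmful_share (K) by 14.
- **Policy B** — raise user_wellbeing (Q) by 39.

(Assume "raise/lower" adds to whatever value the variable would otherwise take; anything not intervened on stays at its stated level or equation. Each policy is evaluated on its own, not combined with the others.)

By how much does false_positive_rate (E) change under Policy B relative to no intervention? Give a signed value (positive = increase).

Baseline:
  K = 60
  Q = 18
  T = 19
  E = 24 − 2·60 + 2·18 − 5·19 = -155
Policy B (Q + 39):
  K = 60
  Q = 18 + 39 = 57
  T = 19
  E = 24 − 2·60 + 2·57 − 5·19 = -77
Change in E: -77 − (-155) = 78

78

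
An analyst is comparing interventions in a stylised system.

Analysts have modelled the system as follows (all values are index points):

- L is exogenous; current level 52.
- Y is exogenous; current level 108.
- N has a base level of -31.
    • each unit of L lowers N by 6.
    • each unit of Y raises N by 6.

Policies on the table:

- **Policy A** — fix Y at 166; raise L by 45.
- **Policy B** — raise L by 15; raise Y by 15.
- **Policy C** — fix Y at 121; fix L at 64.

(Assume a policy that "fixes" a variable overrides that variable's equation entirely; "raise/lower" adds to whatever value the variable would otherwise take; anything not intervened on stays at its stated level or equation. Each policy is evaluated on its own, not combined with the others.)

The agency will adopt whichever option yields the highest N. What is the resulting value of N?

Policy A (Y := 166, L + 45):
  L = 52 + 45 = 97
  Y = 166
  N = -31 − 6·97 + 6·166 = 383
Policy B (L + 15, Y + 15):
  L = 52 + 15 = 67
  Y = 108 + 15 = 123
  N = -31 − 6·67 + 6·123 = 305
Policy C (Y := 121, L := 64):
  L = 64
  Y = 121
  N = -31 − 6·64 + 6·121 = 311
Comparing — Policy A: N=383, Policy B: N=305, Policy C: N=311. Highest is 383 (Policy A).

383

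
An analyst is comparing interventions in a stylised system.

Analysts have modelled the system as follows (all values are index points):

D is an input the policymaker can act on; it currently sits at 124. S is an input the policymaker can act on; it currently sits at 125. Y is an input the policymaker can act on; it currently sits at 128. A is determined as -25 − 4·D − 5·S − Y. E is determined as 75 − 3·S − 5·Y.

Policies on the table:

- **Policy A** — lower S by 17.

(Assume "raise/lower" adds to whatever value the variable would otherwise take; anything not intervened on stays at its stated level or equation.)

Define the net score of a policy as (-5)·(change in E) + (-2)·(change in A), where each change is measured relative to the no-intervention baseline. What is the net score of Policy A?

Baseline:
  D = 124
  S = 125
  Y = 128
  A = -25 − 4·124 − 5·125 − 128 = -1274
  E = 75 − 3·125 − 5·128 = -940
Policy A (S − 17):
  D = 124
  S = 125 − 17 = 108
  Y = 128
  A = -25 − 4·124 − 5·108 − 128 = -1189
  E = 75 − 3·108 − 5·128 = -889
ΔE = -889 − (-940) = 51; ΔA = -1189 − (-1274) = 85
Score = (-5)·51 + (-2)·85 = -425

-425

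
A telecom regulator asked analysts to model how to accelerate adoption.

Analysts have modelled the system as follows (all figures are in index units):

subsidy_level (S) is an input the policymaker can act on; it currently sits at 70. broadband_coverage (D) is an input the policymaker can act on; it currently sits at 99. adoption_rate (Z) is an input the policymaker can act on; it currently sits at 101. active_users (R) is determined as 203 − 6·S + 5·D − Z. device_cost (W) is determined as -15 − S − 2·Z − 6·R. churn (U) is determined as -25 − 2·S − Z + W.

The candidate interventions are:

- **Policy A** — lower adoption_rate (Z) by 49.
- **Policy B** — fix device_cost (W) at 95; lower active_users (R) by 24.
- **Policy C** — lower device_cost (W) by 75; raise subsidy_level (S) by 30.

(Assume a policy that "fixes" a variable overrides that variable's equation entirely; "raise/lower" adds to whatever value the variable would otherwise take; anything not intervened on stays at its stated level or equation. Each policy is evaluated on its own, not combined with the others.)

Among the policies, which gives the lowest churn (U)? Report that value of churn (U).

-1762

Policy A (Z − 49):
  S = 70
  D = 99
  Z = 101 − 49 = 52
  R = 203 − 6·70 + 5·99 − 52 = 226
  W = -15 − 70 − 2·52 − 6·226 = -1545
  U = -25 − 2·70 − 52 + (-1545) = -1762
Policy B (W := 95, R − 24):
  S = 70
  D = 99
  Z = 101
  R = 203 − 6·70 + 5·99 − 101 (−24 from intervention) = 153
  W = 95
  U = -25 − 2·70 − 101 + 95 = -171
Policy C (W − 75, S + 30):
  S = 70 + 30 = 100
  D = 99
  Z = 101
  R = 203 − 6·100 + 5·99 − 101 = -3
  W = -15 − 100 − 2·101 − 6·(-3) (−75 from intervention) = -374
  U = -25 − 2·100 − 101 + (-374) = -700
Comparing — Policy A: U=-1762, Policy B: U=-171, Policy C: U=-700. Lowest is -1762 (Policy A).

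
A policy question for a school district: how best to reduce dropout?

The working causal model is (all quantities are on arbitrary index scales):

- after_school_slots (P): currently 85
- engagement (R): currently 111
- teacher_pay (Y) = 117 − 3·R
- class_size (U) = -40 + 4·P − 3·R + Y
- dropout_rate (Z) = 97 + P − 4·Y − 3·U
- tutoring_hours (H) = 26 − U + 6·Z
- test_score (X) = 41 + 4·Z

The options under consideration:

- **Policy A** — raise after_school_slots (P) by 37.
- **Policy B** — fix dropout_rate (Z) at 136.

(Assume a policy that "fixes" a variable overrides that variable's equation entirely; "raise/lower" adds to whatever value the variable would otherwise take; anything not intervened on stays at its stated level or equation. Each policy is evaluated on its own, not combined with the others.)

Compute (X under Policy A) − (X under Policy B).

5000

Policy A (P + 37):
  P = 85 + 37 = 122
  R = 111
  Y = 117 − 3·111 = -216
  U = -40 + 4·122 − 3·111 + (-216) = -101
  Z = 97 + 122 − 4·(-216) − 3·(-101) = 1386
  X = 41 + 4·1386 = 5585
Policy B (Z := 136):
  P = 85
  R = 111
  Y = 117 − 3·111 = -216
  U = -40 + 4·85 − 3·111 + (-216) = -249
  Z = 136
  X = 41 + 4·136 = 585
X: 5585 − 585 = 5000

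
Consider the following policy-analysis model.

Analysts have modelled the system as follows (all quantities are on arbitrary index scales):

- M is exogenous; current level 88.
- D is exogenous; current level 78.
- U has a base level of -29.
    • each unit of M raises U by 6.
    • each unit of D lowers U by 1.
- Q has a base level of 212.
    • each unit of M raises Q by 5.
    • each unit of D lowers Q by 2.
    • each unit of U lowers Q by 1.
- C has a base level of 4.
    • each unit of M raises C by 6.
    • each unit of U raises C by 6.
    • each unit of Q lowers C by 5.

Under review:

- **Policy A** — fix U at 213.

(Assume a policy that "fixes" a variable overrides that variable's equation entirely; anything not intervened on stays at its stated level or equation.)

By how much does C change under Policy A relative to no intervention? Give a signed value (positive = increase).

Baseline:
  M = 88
  D = 78
  U = -29 + 6·88 − 78 = 421
  Q = 212 + 5·88 − 2·78 − 421 = 75
  C = 4 + 6·88 + 6·421 − 5·75 = 2683
Policy A (U := 213):
  M = 88
  D = 78
  U = 213
  Q = 212 + 5·88 − 2·78 − 213 = 283
  C = 4 + 6·88 + 6·213 − 5·283 = 395
Change in C: 395 − 2683 = -2288

-2288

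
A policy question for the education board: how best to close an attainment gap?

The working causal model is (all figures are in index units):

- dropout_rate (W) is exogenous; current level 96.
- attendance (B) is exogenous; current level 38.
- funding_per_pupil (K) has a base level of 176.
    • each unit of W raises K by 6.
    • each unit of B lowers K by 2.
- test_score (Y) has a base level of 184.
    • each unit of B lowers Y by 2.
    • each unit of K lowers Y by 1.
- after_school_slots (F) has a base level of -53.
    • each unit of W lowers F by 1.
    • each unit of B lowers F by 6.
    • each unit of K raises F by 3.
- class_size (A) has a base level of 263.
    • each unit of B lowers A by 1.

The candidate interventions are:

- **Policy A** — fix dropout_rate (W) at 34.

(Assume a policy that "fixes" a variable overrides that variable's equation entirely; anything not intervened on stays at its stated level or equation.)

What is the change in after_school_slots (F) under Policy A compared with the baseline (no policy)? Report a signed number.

-1054

Baseline:
  W = 96
  B = 38
  K = 176 + 6·96 − 2·38 = 676
  F = -53 − 96 − 6·38 + 3·676 = 1651
Policy A (W := 34):
  W = 34
  B = 38
  K = 176 + 6·34 − 2·38 = 304
  F = -53 − 34 − 6·38 + 3·304 = 597
Change in F: 597 − 1651 = -1054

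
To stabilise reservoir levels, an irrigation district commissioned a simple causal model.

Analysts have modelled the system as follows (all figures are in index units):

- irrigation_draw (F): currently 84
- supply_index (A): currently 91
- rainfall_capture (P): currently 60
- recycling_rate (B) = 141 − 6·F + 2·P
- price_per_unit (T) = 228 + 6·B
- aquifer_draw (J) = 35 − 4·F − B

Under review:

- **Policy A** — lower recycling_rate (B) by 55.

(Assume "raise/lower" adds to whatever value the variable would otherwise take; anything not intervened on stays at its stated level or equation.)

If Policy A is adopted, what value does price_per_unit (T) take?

Policy A (B − 55):
  F = 84
  P = 60
  B = 141 − 6·84 + 2·60 (−55 from intervention) = -298
  T = 228 + 6·(-298) = -1560

-1560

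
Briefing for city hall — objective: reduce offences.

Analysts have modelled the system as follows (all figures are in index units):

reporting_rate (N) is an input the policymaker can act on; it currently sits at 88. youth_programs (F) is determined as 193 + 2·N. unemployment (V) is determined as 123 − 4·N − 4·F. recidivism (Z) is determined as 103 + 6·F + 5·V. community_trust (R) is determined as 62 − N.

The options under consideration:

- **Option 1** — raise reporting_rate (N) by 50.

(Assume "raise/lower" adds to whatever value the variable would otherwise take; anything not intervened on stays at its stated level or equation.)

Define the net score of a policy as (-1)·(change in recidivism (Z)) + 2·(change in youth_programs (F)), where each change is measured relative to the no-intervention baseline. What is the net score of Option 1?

2600

Baseline:
  N = 88
  F = 193 + 2·88 = 369
  V = 123 − 4·88 − 4·369 = -1705
  Z = 103 + 6·369 + 5·(-1705) = -6208
Option 1 (N + 50):
  N = 88 + 50 = 138
  F = 193 + 2·138 = 469
  V = 123 − 4·138 − 4·469 = -2305
  Z = 103 + 6·469 + 5·(-2305) = -8608
ΔZ = -8608 − (-6208) = -2400; ΔF = 469 − 369 = 100
Score = (-1)·(-2400) + 2·100 = 2600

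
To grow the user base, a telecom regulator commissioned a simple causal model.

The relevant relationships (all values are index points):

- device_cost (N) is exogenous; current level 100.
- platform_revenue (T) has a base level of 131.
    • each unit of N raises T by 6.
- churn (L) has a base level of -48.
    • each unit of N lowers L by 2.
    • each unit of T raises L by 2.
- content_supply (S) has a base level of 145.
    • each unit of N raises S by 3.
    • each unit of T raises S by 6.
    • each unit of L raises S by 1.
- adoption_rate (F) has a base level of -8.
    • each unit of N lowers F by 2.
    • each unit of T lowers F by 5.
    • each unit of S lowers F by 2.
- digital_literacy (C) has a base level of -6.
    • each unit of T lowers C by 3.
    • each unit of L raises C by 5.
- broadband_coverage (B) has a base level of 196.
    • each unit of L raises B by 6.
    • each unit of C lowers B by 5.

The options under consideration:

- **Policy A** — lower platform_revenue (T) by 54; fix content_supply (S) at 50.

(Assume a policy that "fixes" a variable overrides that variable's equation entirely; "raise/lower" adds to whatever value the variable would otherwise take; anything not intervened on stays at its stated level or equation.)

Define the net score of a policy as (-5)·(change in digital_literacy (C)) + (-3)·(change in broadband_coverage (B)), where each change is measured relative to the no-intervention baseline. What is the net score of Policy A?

Baseline:
  N = 100
  T = 131 + 6·100 = 731
  L = -48 − 2·100 + 2·731 = 1214
  C = -6 − 3·731 + 5·1214 = 3871
  B = 196 + 6·1214 − 5·3871 = -11875
Policy A (T − 54, S := 50):
  N = 100
  T = 131 + 6·100 (−54 from intervention) = 677
  L = -48 − 2·100 + 2·677 = 1106
  C = -6 − 3·677 + 5·1106 = 3493
  B = 196 + 6·1106 − 5·3493 = -10633
ΔC = 3493 − 3871 = -378; ΔB = -10633 − (-11875) = 1242
Score = (-5)·(-378) + (-3)·1242 = -1836

-1836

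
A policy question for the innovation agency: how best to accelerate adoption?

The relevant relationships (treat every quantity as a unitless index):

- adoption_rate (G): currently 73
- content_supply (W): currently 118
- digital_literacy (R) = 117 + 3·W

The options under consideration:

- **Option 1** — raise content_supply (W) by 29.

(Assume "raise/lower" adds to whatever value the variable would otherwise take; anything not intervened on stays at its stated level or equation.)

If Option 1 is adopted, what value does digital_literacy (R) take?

558

Option 1 (W + 29):
  W = 118 + 29 = 147
  R = 117 + 3·147 = 558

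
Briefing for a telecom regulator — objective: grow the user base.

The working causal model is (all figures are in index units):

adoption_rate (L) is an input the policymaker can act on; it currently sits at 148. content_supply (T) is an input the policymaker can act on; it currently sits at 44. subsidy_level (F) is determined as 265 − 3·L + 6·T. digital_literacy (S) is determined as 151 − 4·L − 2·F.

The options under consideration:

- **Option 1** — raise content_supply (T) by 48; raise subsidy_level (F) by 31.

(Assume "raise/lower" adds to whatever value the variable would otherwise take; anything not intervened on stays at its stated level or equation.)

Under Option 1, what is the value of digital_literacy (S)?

-1249

Option 1 (T + 48, F + 31):
  L = 148
  T = 44 + 48 = 92
  F = 265 − 3·148 + 6·92 (+31 from intervention) = 404
  S = 151 − 4·148 − 2·404 = -1249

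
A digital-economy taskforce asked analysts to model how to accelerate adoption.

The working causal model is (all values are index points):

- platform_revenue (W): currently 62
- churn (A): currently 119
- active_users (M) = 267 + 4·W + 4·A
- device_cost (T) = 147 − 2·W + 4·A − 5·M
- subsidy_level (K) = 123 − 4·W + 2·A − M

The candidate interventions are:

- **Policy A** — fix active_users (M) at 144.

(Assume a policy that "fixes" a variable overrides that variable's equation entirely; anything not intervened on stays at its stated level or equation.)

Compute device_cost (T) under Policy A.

Policy A (M := 144):
  W = 62
  A = 119
  M = 144
  T = 147 − 2·62 + 4·119 − 5·144 = -221

-221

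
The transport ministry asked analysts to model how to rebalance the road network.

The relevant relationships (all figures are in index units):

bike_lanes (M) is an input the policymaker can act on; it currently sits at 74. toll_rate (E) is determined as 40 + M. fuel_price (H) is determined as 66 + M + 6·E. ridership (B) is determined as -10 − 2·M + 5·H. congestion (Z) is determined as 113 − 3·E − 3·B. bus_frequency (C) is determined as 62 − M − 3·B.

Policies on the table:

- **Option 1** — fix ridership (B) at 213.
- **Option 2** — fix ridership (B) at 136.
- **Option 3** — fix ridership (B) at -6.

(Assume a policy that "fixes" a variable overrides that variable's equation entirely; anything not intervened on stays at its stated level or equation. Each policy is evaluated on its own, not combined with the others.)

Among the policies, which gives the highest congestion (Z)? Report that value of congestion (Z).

-211

Option 1 (B := 213):
  M = 74
  E = 40 + 74 = 114
  H = 66 + 74 + 6·114 = 824
  B = 213
  Z = 113 − 3·114 − 3·213 = -868
Option 2 (B := 136):
  M = 74
  E = 40 + 74 = 114
  H = 66 + 74 + 6·114 = 824
  B = 136
  Z = 113 − 3·114 − 3·136 = -637
Option 3 (B := -6):
  M = 74
  E = 40 + 74 = 114
  H = 66 + 74 + 6·114 = 824
  B = -6
  Z = 113 − 3·114 − 3·(-6) = -211
Comparing — Option 1: Z=-868, Option 2: Z=-637, Option 3: Z=-211. Highest is -211 (Option 3).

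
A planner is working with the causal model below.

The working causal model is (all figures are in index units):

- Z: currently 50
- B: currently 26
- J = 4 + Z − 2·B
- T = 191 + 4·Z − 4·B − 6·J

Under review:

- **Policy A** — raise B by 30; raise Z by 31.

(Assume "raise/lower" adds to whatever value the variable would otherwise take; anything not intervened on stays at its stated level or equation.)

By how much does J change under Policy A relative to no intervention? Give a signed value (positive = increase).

Baseline:
  Z = 50
  B = 26
  J = 4 + 50 − 2·26 = 2
Policy A (B + 30, Z + 31):
  Z = 50 + 31 = 81
  B = 26 + 30 = 56
  J = 4 + 81 − 2·56 = -27
Change in J: -27 − 2 = -29

-29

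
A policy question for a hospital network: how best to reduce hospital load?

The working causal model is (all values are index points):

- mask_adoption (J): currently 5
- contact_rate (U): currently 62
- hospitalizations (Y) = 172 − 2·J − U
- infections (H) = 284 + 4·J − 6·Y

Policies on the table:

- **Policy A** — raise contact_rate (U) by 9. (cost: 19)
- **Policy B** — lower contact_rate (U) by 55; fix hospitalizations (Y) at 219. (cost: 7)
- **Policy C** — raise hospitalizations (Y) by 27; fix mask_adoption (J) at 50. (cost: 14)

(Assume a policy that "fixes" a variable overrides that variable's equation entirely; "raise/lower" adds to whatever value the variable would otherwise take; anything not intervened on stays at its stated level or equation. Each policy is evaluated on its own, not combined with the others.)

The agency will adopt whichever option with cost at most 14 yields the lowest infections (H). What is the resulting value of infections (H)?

Policy B (U − 55, Y := 219):
  J = 5
  U = 62 − 55 = 7
  Y = 219
  H = 284 + 4·5 − 6·219 = -1010
Policy C (Y + 27, J := 50):
  J = 50
  U = 62
  Y = 172 − 2·50 − 62 (+27 from intervention) = 37
  H = 284 + 4·50 − 6·37 = 262
Comparing — Policy B: H=-1010, Policy C: H=262. Lowest is -1010 (Policy B).

-1010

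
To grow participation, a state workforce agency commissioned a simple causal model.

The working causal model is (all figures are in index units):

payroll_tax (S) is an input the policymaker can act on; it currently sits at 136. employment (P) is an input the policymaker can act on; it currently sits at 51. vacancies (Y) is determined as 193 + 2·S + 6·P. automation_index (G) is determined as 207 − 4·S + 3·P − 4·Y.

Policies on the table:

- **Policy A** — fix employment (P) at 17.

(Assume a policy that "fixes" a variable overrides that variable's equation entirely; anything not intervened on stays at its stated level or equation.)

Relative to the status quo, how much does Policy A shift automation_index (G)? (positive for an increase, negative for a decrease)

Baseline:
  S = 136
  P = 51
  Y = 193 + 2·136 + 6·51 = 771
  G = 207 − 4·136 + 3·51 − 4·771 = -3268
Policy A (P := 17):
  S = 136
  P = 17
  Y = 193 + 2·136 + 6·17 = 567
  G = 207 − 4·136 + 3·17 − 4·567 = -2554
Change in G: -2554 − (-3268) = 714

714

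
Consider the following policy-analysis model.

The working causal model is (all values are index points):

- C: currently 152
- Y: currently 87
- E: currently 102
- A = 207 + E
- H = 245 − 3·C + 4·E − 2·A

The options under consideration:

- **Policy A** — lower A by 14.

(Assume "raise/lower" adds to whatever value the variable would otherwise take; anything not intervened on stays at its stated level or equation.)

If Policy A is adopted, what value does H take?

-393

Policy A (A − 14):
  C = 152
  E = 102
  A = 207 + 102 (−14 from intervention) = 295
  H = 245 − 3·152 + 4·102 − 2·295 = -393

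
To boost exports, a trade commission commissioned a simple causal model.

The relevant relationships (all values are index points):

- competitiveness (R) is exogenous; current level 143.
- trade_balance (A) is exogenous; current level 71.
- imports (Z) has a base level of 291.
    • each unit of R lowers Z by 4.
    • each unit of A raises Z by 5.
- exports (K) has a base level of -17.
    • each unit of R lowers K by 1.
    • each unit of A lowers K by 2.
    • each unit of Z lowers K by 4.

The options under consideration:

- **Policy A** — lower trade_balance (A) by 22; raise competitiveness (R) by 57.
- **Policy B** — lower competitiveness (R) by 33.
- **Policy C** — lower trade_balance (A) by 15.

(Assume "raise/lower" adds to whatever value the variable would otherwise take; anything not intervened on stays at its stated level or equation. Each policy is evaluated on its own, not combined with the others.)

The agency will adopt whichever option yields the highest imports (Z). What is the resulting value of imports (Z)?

206

Policy A (A − 22, R + 57):
  R = 143 + 57 = 200
  A = 71 − 22 = 49
  Z = 291 − 4·200 + 5·49 = -264
Policy B (R − 33):
  R = 143 − 33 = 110
  A = 71
  Z = 291 − 4·110 + 5·71 = 206
Policy C (A − 15):
  R = 143
  A = 71 − 15 = 56
  Z = 291 − 4·143 + 5·56 = -1
Comparing — Policy A: Z=-264, Policy B: Z=206, Policy C: Z=-1. Highest is 206 (Policy B).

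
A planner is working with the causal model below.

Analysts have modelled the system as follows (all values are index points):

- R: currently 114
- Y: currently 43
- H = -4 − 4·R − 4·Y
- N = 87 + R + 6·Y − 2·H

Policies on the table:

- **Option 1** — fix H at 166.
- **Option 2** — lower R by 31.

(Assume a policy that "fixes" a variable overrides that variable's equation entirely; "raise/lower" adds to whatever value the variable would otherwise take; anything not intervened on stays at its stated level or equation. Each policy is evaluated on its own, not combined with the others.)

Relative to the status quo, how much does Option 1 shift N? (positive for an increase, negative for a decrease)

-1596

Baseline:
  R = 114
  Y = 43
  H = -4 − 4·114 − 4·43 = -632
  N = 87 + 114 + 6·43 − 2·(-632) = 1723
Option 1 (H := 166):
  R = 114
  Y = 43
  H = 166
  N = 87 + 114 + 6·43 − 2·166 = 127
Change in N: 127 − 1723 = -1596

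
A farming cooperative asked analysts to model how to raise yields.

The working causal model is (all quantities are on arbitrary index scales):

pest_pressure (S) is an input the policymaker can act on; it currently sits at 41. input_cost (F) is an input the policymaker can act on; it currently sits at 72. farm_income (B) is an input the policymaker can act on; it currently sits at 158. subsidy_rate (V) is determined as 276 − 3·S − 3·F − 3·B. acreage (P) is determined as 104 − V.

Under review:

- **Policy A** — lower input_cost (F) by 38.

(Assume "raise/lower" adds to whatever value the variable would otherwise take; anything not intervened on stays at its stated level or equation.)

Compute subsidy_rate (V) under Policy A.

Policy A (F − 38):
  S = 41
  F = 72 − 38 = 34
  B = 158
  V = 276 − 3·41 − 3·34 − 3·158 = -423

-423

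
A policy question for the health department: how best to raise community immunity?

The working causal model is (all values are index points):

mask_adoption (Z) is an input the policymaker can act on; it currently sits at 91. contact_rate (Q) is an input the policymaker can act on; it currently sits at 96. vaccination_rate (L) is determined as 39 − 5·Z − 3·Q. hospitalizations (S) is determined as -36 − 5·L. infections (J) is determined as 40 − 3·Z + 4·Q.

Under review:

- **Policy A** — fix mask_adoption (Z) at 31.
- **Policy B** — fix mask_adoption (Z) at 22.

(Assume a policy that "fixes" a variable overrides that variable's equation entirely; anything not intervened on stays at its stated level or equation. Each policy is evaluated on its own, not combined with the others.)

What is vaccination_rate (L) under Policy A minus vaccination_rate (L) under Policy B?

Policy A (Z := 31):
  Z = 31
  Q = 96
  L = 39 − 5·31 − 3·96 = -404
Policy B (Z := 22):
  Z = 22
  Q = 96
  L = 39 − 5·22 − 3·96 = -359
L: -404 − (-359) = -45

-45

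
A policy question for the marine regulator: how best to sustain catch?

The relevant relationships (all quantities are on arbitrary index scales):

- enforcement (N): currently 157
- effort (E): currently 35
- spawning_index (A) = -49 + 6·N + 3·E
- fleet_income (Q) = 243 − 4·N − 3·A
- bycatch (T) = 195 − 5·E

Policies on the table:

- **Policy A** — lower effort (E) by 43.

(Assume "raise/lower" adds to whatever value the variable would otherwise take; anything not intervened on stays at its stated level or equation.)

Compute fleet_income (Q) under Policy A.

-2992

Policy A (E − 43):
  N = 157
  E = 35 − 43 = -8
  A = -49 + 6·157 + 3·(-8) = 869
  Q = 243 − 4·157 − 3·869 = -2992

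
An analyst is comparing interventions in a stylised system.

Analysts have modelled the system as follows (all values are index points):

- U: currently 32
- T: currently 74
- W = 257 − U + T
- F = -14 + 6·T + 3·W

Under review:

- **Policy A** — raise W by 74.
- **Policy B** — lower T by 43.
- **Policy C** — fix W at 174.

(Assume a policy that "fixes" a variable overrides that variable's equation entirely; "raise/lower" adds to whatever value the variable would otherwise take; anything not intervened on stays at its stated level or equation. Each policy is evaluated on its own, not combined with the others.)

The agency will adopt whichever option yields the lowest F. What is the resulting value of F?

Policy A (W + 74):
  U = 32
  T = 74
  W = 257 − 32 + 74 (+74 from intervention) = 373
  F = -14 + 6·74 + 3·373 = 1549
Policy B (T − 43):
  U = 32
  T = 74 − 43 = 31
  W = 257 − 32 + 31 = 256
  F = -14 + 6·31 + 3·256 = 940
Policy C (W := 174):
  U = 32
  T = 74
  W = 174
  F = -14 + 6·74 + 3·174 = 952
Comparing — Policy A: F=1549, Policy B: F=940, Policy C: F=952. Lowest is 940 (Policy B).

940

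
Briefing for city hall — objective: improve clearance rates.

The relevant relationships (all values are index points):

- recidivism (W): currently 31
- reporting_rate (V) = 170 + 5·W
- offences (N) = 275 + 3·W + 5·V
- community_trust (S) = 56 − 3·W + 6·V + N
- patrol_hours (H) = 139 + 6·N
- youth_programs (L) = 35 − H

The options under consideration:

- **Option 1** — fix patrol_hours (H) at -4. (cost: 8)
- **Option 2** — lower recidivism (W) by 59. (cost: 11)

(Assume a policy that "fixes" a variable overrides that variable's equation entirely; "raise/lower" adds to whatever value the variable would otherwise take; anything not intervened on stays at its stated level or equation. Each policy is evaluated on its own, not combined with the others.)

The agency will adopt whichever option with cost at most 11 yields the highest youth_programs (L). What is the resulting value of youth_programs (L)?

39

Option 1 (H := -4):
  W = 31
  V = 170 + 5·31 = 325
  N = 275 + 3·31 + 5·325 = 1993
  H = -4
  L = 35 − (-4) = 39
Option 2 (W − 59):
  W = 31 − 59 = -28
  V = 170 + 5·(-28) = 30
  N = 275 + 3·(-28) + 5·30 = 341
  H = 139 + 6·341 = 2185
  L = 35 − 2185 = -2150
Comparing — Option 1: L=39, Option 2: L=-2150. Highest is 39 (Option 1).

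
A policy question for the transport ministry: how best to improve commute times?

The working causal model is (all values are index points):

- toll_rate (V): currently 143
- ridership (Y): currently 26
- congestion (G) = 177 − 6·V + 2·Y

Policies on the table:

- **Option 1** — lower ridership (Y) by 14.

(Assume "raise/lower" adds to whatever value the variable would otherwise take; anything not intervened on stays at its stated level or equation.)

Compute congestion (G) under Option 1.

-657

Option 1 (Y − 14):
  V = 143
  Y = 26 − 14 = 12
  G = 177 − 6·143 + 2·12 = -657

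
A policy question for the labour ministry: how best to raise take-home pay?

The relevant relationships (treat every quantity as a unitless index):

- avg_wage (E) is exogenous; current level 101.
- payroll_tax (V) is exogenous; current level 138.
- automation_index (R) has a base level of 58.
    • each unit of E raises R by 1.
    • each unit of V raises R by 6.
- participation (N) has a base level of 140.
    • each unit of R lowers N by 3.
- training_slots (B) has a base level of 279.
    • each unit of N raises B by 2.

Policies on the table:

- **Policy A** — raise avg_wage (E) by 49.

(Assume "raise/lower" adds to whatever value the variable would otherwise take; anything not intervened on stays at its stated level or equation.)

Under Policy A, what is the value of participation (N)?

Policy A (E + 49):
  E = 101 + 49 = 150
  V = 138
  R = 58 + 150 + 6·138 = 1036
  N = 140 − 3·1036 = -2968

-2968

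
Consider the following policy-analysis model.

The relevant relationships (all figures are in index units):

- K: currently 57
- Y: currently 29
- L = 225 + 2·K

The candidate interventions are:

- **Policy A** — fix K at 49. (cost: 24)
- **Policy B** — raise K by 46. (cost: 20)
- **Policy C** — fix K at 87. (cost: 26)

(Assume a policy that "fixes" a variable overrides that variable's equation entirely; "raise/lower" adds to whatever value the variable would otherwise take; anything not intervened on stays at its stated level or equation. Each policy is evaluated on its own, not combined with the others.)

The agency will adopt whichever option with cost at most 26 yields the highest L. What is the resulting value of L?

431

Policy A (K := 49):
  K = 49
  L = 225 + 2·49 = 323
Policy B (K + 46):
  K = 57 + 46 = 103
  L = 225 + 2·103 = 431
Policy C (K := 87):
  K = 87
  L = 225 + 2·87 = 399
Comparing — Policy A: L=323, Policy B: L=431, Policy C: L=399. Highest is 431 (Policy B).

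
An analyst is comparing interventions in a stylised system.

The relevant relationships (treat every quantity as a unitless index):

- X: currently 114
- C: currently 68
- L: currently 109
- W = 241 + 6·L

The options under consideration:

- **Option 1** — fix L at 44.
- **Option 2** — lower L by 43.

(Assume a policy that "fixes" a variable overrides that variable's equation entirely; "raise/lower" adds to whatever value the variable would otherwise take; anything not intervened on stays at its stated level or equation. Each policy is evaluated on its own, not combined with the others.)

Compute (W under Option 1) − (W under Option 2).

-132

Option 1 (L := 44):
  L = 44
  W = 241 + 6·44 = 505
Option 2 (L − 43):
  L = 109 − 43 = 66
  W = 241 + 6·66 = 637
W: 505 − 637 = -132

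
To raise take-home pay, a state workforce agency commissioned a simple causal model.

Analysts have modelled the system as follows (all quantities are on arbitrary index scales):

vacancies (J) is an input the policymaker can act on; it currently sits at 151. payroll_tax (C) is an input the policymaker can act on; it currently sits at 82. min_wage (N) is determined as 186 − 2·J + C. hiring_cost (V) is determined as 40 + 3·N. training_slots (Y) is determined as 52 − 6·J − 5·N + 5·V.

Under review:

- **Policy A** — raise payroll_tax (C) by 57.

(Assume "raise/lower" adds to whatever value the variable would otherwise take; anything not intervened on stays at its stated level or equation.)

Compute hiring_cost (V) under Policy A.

109

Policy A (C + 57):
  J = 151
  C = 82 + 57 = 139
  N = 186 − 2·151 + 139 = 23
  V = 40 + 3·23 = 109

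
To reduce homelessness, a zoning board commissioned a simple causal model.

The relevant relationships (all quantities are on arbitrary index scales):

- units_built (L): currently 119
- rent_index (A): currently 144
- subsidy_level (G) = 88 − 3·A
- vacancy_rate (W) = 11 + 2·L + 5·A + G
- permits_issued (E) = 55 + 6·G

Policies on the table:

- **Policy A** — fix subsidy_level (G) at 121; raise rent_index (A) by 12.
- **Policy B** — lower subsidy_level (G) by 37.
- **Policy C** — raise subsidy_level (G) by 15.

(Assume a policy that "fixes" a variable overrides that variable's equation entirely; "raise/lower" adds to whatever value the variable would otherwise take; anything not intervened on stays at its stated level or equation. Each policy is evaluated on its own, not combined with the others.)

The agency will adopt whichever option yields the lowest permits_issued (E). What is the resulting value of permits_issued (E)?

Policy A (G := 121, A + 12):
  A = 144 + 12 = 156
  G = 121
  E = 55 + 6·121 = 781
Policy B (G − 37):
  A = 144
  G = 88 − 3·144 (−37 from intervention) = -381
  E = 55 + 6·(-381) = -2231
Policy C (G + 15):
  A = 144
  G = 88 − 3·144 (+15 from intervention) = -329
  E = 55 + 6·(-329) = -1919
Comparing — Policy A: E=781, Policy B: E=-2231, Policy C: E=-1919. Lowest is -2231 (Policy B).

-2231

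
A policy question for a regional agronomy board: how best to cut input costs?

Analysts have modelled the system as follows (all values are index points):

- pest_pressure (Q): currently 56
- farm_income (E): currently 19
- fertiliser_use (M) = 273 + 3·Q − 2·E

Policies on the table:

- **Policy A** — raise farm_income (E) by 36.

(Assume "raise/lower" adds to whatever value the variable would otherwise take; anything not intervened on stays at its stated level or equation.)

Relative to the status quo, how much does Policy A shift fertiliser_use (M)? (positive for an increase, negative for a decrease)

-72

Baseline:
  Q = 56
  E = 19
  M = 273 + 3·56 − 2·19 = 403
Policy A (E + 36):
  Q = 56
  E = 19 + 36 = 55
  M = 273 + 3·56 − 2·55 = 331
Change in M: 331 − 403 = -72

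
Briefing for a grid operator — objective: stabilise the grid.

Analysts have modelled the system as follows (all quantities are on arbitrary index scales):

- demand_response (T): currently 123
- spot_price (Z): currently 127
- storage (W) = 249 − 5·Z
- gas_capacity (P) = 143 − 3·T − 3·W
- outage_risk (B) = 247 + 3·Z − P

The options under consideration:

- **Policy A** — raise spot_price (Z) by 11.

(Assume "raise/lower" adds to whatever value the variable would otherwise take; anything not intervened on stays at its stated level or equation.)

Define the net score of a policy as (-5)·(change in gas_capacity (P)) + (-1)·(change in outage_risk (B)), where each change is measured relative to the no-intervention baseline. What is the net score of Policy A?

Baseline:
  T = 123
  Z = 127
  W = 249 − 5·127 = -386
  P = 143 − 3·123 − 3·(-386) = 932
  B = 247 + 3·127 − 932 = -304
Policy A (Z + 11):
  T = 123
  Z = 127 + 11 = 138
  W = 249 − 5·138 = -441
  P = 143 − 3·123 − 3·(-441) = 1097
  B = 247 + 3·138 − 1097 = -436
ΔP = 1097 − 932 = 165; ΔB = -436 − (-304) = -132
Score = (-5)·165 + (-1)·(-132) = -693

-693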